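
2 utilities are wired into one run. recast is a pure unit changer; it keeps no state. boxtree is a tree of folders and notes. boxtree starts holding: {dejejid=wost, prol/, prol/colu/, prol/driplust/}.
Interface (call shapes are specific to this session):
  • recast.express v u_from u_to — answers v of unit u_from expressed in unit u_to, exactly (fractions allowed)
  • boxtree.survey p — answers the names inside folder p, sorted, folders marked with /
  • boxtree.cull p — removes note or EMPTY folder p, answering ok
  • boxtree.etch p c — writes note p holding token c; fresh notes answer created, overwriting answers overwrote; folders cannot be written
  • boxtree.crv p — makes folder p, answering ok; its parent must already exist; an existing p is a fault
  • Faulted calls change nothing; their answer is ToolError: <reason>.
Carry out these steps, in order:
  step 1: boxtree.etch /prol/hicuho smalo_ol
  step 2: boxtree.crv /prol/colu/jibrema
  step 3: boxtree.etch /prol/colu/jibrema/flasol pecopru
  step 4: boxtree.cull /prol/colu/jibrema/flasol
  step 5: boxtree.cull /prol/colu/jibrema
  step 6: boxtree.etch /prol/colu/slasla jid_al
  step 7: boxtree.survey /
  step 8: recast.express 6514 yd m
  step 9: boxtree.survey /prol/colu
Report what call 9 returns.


Answer: [slasla]

Derivation:
Step: boxtree.etch[p: /prol/hicuho; c: smalo_ol]
Result: created
Step: boxtree.crv[p: /prol/colu/jibrema]
Result: ok
Step: boxtree.etch[p: /prol/colu/jibrema/flasol; c: pecopru]
Result: created
Step: boxtree.cull[p: /prol/colu/jibrema/flasol]
Result: ok
Step: boxtree.cull[p: /prol/colu/jibrema]
Result: ok
Step: boxtree.etch[p: /prol/colu/slasla; c: jid_al]
Result: created
Step: boxtree.survey[p: /]
Result: [dejejid, prol/]
Step: recast.express[v: 6514; u_from: yd; u_to: m]
Result: 3722751/625
Step: boxtree.survey[p: /prol/colu]
Result: [slasla]


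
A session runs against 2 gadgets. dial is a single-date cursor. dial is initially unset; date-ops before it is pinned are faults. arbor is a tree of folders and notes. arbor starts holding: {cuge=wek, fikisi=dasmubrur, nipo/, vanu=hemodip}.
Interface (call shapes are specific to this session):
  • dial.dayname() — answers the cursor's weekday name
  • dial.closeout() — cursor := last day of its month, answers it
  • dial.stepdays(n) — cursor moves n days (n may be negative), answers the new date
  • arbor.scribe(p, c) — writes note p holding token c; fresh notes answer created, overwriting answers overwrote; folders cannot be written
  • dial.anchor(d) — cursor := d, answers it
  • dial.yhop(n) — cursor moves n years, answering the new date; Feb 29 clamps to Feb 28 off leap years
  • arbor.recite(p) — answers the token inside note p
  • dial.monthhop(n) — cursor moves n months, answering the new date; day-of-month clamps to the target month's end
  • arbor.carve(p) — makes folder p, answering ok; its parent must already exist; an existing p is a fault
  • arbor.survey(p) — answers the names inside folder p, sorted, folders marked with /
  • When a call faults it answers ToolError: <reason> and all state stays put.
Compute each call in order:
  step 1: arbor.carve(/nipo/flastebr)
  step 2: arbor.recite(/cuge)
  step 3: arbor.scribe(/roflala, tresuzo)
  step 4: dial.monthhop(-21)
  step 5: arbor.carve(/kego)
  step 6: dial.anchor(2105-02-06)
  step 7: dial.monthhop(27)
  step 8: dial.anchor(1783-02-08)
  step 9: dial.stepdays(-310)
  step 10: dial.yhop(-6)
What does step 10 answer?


Answer: 1776-04-04

Derivation:
Next I call carve(p='/nipo/flastebr'), giving ok.
I invoke recite(p='/cuge'), yielding wek.
I use scribe(p='/roflala', c='tresuzo'), yielding created.
Using monthhop(n='-21'): ToolError: no date set.
I try carve(p='/kego'), yielding ok.
I run anchor(d='2105-02-06'), and observe 2105-02-06.
Next I call monthhop(n='27'), giving 2107-05-06.
Then anchor(d='1783-02-08'), which returns 1783-02-08.
Invoking stepdays(n='-310'), — result: 1782-04-04.
Next I call yhop(n='-6'), giving 1776-04-04.


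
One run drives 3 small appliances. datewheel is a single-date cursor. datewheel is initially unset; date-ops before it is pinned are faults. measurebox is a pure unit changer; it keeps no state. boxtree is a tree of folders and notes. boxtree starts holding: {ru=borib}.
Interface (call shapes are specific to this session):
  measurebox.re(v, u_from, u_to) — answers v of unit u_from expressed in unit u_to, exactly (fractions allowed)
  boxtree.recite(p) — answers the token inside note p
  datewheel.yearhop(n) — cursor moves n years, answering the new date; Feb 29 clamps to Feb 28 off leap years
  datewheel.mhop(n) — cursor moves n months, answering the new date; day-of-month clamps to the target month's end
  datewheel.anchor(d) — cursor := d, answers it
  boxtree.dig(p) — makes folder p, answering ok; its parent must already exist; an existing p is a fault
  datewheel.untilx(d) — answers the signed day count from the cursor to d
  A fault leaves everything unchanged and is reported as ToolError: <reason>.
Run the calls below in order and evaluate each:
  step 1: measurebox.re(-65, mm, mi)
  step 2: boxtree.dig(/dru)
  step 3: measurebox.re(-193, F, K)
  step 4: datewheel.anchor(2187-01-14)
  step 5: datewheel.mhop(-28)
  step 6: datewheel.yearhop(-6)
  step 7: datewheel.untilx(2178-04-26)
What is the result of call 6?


Answer: 2178-09-14

Derivation:
>> re(v→-65, u_from→mm, u_to→mi)
<< -65/1609344
>> dig(p→/dru)
<< ok
>> re(v→-193, u_from→F, u_to→K)
<< 2963/20
>> anchor(d→2187-01-14)
<< 2187-01-14
>> mhop(n→-28)
<< 2184-09-14
>> yearhop(n→-6)
<< 2178-09-14
>> untilx(d→2178-04-26)
<< -141


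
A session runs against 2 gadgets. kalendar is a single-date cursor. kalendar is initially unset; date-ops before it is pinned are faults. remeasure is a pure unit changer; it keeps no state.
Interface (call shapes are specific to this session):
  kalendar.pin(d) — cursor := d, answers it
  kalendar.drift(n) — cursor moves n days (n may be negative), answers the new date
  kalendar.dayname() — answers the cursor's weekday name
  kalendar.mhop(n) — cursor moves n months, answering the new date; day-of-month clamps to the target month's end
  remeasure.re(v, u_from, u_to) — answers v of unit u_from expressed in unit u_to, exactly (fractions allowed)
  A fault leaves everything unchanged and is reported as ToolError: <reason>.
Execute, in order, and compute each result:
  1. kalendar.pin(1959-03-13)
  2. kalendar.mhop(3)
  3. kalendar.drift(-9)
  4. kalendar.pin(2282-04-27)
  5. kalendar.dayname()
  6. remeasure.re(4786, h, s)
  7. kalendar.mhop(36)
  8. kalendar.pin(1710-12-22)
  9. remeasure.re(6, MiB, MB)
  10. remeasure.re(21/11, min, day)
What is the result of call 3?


→ kalendar.pin(d: 1959-03-13)
← 1959-03-13
→ kalendar.mhop(n: 3)
← 1959-06-13
→ kalendar.drift(n: -9)
← 1959-06-04
→ kalendar.pin(d: 2282-04-27)
← 2282-04-27
→ kalendar.dayname()
← Thursday
→ remeasure.re(v: 4786, u_from: h, u_to: s)
← 17229600
→ kalendar.mhop(n: 36)
← 2285-04-27
→ kalendar.pin(d: 1710-12-22)
← 1710-12-22
→ remeasure.re(v: 6, u_from: MiB, u_to: MB)
← 98304/15625
→ remeasure.re(v: 21/11, u_from: min, u_to: day)
← 7/5280

Answer: 1959-06-04


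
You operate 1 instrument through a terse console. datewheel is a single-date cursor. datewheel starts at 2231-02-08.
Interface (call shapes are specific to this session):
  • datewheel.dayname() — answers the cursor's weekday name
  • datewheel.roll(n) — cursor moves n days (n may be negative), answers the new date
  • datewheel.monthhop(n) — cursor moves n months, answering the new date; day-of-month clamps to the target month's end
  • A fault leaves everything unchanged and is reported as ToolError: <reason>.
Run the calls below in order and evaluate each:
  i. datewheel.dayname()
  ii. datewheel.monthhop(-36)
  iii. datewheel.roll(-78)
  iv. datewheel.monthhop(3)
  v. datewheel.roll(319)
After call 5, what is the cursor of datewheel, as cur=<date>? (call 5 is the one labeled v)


Answer: cur=2229-01-06

Derivation:
> dayname
= Tuesday
> monthhop -36
= 2228-02-08
> roll -78
= 2227-11-22
> monthhop 3
= 2228-02-22
> roll 319
= 2229-01-06


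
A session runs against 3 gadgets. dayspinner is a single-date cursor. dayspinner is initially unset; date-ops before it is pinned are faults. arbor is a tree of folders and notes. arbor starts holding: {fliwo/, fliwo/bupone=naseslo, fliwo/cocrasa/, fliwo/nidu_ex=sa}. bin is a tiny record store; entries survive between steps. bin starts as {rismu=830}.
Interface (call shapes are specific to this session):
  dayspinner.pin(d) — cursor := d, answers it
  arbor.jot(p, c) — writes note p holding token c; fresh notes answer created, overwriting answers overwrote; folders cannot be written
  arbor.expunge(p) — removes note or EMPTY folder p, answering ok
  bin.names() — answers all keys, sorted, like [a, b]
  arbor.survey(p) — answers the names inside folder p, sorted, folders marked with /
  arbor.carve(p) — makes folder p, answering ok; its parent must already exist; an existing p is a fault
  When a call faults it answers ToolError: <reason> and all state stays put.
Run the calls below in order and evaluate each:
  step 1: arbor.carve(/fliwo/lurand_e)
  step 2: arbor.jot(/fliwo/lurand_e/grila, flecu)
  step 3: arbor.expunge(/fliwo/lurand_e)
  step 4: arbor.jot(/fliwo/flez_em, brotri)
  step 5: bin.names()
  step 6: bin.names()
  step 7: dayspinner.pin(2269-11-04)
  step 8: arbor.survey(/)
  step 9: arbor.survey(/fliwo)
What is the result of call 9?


Answer: [bupone, cocrasa/, flez_em, lurand_e/, nidu_ex]

Derivation:
·→ carve(/fliwo/lurand_e)
·← ok
·→ jot(/fliwo/lurand_e/grila, flecu)
·← created
·→ expunge(/fliwo/lurand_e)
·← ToolError: not empty
·→ jot(/fliwo/flez_em, brotri)
·← created
·→ names()
·← [rismu]
·→ names()
·← [rismu]
·→ pin(2269-11-04)
·← 2269-11-04
·→ survey(/)
·← [fliwo/]
·→ survey(/fliwo)
·← [bupone, cocrasa/, flez_em, lurand_e/, nidu_ex]


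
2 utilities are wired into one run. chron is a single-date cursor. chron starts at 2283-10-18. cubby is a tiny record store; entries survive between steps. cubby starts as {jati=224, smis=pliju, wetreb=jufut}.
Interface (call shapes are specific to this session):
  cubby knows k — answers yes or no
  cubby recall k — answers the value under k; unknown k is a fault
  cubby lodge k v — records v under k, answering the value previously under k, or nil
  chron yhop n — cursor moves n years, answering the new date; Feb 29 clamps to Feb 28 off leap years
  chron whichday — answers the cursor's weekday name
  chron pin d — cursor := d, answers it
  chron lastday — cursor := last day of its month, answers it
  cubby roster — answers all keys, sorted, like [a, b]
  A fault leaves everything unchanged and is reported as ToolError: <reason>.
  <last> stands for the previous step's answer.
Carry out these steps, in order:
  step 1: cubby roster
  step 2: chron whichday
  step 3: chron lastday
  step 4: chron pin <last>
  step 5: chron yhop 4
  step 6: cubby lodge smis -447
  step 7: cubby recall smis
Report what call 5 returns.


Answer: 2287-10-31

Derivation:
Step: cubby roster[]
Result: [jati, smis, wetreb]
Step: chron whichday[]
Result: Thursday
Step: chron lastday[]
Result: 2283-10-31
Step: chron pin[d→<last>]
Result: 2283-10-31
Step: chron yhop[n→4]
Result: 2287-10-31
Step: cubby lodge[k→smis; v→-447]
Result: pliju
Step: cubby recall[k→smis]
Result: -447


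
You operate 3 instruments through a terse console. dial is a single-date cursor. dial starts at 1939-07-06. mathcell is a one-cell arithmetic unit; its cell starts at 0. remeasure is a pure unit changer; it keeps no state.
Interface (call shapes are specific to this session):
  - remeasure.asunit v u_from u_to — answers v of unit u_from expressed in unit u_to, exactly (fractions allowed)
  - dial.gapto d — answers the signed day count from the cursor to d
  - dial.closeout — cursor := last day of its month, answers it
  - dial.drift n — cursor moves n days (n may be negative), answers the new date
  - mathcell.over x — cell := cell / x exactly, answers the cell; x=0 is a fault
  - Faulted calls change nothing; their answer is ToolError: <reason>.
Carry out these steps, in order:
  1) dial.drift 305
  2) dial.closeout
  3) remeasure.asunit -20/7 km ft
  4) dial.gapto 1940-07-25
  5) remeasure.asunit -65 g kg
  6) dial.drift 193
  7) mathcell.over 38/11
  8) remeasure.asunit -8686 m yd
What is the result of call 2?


[in] drift n: 305
[out] 1940-05-06
[in] closeout
[out] 1940-05-31
[in] asunit v: -20/7 u_from: km u_to: ft
[out] -25000000/2667
[in] gapto d: 1940-07-25
[out] 55
[in] asunit v: -65 u_from: g u_to: kg
[out] -13/200
[in] drift n: 193
[out] 1940-12-10
[in] over x: 38/11
[out] 0
[in] asunit v: -8686 u_from: m u_to: yd
[out] -10857500/1143

Answer: 1940-05-31


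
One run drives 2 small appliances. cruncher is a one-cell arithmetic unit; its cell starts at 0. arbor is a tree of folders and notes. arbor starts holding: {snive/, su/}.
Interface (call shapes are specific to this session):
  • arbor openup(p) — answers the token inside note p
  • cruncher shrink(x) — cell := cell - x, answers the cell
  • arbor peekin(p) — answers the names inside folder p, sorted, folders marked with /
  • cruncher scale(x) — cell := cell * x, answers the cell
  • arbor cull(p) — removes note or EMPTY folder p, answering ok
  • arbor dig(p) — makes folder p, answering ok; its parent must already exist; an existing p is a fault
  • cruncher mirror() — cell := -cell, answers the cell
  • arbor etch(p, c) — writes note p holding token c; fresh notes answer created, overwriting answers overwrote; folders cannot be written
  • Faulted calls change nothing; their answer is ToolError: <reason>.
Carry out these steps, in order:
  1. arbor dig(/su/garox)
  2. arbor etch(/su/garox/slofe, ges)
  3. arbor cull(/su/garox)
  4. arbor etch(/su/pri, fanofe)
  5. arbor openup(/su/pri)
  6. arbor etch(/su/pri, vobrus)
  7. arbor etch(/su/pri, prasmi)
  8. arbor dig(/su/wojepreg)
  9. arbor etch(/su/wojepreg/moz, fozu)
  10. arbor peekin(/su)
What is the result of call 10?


Answer: [garox/, pri, wojepreg/]

Derivation:
→ arbor dig(p: /su/garox)
← ok
→ arbor etch(p: /su/garox/slofe, c: ges)
← created
→ arbor cull(p: /su/garox)
← ToolError: not empty
→ arbor etch(p: /su/pri, c: fanofe)
← created
→ arbor openup(p: /su/pri)
← fanofe
→ arbor etch(p: /su/pri, c: vobrus)
← overwrote
→ arbor etch(p: /su/pri, c: prasmi)
← overwrote
→ arbor dig(p: /su/wojepreg)
← ok
→ arbor etch(p: /su/wojepreg/moz, c: fozu)
← created
→ arbor peekin(p: /su)
← [garox/, pri, wojepreg/]


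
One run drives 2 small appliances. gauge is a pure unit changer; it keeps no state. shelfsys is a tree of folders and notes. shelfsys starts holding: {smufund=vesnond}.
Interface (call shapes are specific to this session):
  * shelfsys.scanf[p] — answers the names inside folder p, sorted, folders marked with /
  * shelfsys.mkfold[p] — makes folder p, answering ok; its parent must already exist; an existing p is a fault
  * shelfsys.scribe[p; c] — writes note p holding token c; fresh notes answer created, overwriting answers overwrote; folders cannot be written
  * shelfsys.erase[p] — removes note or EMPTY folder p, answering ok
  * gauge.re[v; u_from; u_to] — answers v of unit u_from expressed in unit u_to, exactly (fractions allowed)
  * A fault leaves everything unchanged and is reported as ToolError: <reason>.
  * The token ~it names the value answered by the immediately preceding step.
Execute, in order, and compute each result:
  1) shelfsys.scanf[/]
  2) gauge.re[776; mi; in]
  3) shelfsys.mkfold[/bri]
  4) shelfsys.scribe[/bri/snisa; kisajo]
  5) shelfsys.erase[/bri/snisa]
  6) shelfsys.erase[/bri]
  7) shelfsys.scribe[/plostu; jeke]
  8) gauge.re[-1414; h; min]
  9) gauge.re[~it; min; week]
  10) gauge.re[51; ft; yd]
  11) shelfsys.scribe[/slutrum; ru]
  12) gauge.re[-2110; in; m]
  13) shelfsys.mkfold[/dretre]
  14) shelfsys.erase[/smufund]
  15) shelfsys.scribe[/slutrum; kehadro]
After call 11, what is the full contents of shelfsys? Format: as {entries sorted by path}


Answer: {plostu=jeke, slutrum=ru, smufund=vesnond}

Derivation:
# 1. shelfsys.scanf(p: /) ~> [smufund]
# 2. gauge.re(v: 776, u_from: mi, u_to: in) ~> 49167360
# 3. shelfsys.mkfold(p: /bri) ~> ok
# 4. shelfsys.scribe(p: /bri/snisa, c: kisajo) ~> created
# 5. shelfsys.erase(p: /bri/snisa) ~> ok
# 6. shelfsys.erase(p: /bri) ~> ok
# 7. shelfsys.scribe(p: /plostu, c: jeke) ~> created
# 8. gauge.re(v: -1414, u_from: h, u_to: min) ~> -84840
# 9. gauge.re(v: ~it, u_from: min, u_to: week) ~> -101/12
# 10. gauge.re(v: 51, u_from: ft, u_to: yd) ~> 17
# 11. shelfsys.scribe(p: /slutrum, c: ru) ~> created
# 12. gauge.re(v: -2110, u_from: in, u_to: m) ~> -26797/500
# 13. shelfsys.mkfold(p: /dretre) ~> ok
# 14. shelfsys.erase(p: /smufund) ~> ok
# 15. shelfsys.scribe(p: /slutrum, c: kehadro) ~> overwrote


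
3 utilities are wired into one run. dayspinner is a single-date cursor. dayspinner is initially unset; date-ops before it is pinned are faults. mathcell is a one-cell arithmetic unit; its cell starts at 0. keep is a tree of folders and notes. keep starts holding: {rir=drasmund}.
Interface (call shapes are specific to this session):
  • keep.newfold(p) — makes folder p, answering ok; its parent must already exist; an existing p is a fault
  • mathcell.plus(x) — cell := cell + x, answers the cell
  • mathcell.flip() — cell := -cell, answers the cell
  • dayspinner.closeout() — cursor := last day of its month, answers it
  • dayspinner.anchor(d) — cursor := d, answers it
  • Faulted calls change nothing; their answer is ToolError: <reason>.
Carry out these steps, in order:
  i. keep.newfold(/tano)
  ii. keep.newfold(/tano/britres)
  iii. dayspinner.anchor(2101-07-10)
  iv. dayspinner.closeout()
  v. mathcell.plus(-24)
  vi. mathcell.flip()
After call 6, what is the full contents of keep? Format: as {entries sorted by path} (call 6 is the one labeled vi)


I try newfold passing p='/tano', and get ok.
I run newfold passing p='/tano/britres': ok.
Calling anchor passing d='2101-07-10', → 2101-07-10.
Next I call closeout(), giving 2101-07-31.
Calling plus passing x='-24', → -24.
Invoking flip: 24.

Answer: {rir=drasmund, tano/, tano/britres/}


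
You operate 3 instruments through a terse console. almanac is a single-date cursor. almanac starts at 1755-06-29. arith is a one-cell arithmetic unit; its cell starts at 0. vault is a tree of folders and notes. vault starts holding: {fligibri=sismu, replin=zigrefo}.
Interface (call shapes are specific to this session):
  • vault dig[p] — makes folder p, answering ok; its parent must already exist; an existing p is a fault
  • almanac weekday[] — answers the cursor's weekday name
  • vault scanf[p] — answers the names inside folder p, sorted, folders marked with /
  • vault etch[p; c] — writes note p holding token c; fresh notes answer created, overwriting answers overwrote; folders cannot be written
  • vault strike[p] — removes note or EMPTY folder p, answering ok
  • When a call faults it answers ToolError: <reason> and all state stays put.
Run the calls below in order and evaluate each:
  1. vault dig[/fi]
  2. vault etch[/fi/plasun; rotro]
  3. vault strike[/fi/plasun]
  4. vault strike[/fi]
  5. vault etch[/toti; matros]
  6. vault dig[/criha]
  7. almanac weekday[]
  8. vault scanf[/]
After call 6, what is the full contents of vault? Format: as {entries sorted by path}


>>> vault dig p→/fi
:: ok
>>> vault etch p→/fi/plasun c→rotro
:: created
>>> vault strike p→/fi/plasun
:: ok
>>> vault strike p→/fi
:: ok
>>> vault etch p→/toti c→matros
:: created
>>> vault dig p→/criha
:: ok
>>> almanac weekday
:: Sunday
>>> vault scanf p→/
:: [criha/, fligibri, replin, toti]

Answer: {criha/, fligibri=sismu, replin=zigrefo, toti=matros}


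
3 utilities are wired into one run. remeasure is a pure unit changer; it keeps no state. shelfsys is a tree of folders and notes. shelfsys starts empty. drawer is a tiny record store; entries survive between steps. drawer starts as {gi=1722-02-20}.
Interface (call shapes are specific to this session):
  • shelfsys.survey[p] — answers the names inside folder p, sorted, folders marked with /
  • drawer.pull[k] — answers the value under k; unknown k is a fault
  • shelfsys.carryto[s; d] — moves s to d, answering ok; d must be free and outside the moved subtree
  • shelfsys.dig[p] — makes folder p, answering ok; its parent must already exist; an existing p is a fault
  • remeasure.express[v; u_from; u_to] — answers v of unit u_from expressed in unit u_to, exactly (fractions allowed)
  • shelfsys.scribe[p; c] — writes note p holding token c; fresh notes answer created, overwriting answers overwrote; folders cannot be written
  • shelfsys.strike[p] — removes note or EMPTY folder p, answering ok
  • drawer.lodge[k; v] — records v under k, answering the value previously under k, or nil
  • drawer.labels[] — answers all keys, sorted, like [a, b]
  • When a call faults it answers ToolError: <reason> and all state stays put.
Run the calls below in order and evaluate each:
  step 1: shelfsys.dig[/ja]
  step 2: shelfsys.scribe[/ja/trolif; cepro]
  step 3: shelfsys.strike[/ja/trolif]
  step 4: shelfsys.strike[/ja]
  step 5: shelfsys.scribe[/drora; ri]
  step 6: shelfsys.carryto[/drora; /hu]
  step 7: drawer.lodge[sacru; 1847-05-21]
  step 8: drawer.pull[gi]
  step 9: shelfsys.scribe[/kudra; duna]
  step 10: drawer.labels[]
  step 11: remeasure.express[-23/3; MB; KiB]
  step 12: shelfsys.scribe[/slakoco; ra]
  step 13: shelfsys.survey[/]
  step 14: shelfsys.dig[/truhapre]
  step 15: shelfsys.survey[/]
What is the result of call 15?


Answer: [hu, kudra, slakoco, truhapre/]

Derivation:
> shelfsys.dig p='/ja'
= ok
> shelfsys.scribe p='/ja/trolif' c='cepro'
= created
> shelfsys.strike p='/ja/trolif'
= ok
> shelfsys.strike p='/ja'
= ok
> shelfsys.scribe p='/drora' c='ri'
= created
> shelfsys.carryto s='/drora' d='/hu'
= ok
> drawer.lodge k='sacru' v='1847-05-21'
= nil
> drawer.pull k='gi'
= 1722-02-20
> shelfsys.scribe p='/kudra' c='duna'
= created
> drawer.labels
= [gi, sacru]
> remeasure.express v='-23/3' u_from='MB' u_to='KiB'
= -359375/48
> shelfsys.scribe p='/slakoco' c='ra'
= created
> shelfsys.survey p='/'
= [hu, kudra, slakoco]
> shelfsys.dig p='/truhapre'
= ok
> shelfsys.survey p='/'
= [hu, kudra, slakoco, truhapre/]


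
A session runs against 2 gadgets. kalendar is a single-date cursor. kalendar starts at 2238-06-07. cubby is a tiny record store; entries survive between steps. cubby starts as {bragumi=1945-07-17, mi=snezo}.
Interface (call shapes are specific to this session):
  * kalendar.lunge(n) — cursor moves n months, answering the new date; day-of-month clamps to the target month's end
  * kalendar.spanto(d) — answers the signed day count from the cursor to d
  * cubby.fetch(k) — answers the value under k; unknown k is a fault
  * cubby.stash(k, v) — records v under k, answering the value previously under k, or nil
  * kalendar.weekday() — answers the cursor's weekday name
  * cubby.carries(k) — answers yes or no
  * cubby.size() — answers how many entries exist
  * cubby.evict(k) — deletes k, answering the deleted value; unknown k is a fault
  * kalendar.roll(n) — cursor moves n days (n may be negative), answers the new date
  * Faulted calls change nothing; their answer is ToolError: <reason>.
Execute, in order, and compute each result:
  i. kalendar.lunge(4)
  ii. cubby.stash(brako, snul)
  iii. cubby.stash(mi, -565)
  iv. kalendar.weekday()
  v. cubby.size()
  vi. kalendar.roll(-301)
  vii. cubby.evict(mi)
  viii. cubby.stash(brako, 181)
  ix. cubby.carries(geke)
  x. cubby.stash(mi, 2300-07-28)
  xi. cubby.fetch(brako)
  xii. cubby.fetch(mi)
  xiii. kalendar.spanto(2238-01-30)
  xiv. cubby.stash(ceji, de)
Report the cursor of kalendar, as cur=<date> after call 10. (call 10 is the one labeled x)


Answer: cur=2237-12-10

Derivation:
// kalendar.lunge(4) => 2238-10-07
// cubby.stash(brako, snul) => nil
// cubby.stash(mi, -565) => snezo
// kalendar.weekday() => Sunday
// cubby.size() => 3
// kalendar.roll(-301) => 2237-12-10
// cubby.evict(mi) => -565
// cubby.stash(brako, 181) => snul
// cubby.carries(geke) => no
// cubby.stash(mi, 2300-07-28) => nil
// cubby.fetch(brako) => 181
// cubby.fetch(mi) => 2300-07-28
// kalendar.spanto(2238-01-30) => 51
// cubby.stash(ceji, de) => nil


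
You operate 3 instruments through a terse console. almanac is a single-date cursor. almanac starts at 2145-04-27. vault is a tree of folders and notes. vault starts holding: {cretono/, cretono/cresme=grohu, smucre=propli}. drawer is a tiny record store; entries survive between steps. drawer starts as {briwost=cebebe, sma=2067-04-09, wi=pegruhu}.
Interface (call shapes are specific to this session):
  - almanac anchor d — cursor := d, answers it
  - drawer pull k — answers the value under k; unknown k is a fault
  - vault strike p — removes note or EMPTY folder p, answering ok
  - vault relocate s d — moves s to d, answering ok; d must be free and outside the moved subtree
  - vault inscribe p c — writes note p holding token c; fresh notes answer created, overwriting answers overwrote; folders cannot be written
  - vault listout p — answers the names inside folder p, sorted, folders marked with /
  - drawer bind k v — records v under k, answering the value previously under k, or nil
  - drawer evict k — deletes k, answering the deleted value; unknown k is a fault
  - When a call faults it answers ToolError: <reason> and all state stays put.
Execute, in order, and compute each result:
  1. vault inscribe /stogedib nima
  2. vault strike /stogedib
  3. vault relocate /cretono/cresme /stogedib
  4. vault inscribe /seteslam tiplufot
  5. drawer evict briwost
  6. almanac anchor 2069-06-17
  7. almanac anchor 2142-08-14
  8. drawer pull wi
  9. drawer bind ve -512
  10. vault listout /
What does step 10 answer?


Answer: [cretono/, seteslam, smucre, stogedib]

Derivation:
→ vault inscribe(p: /stogedib, c: nima)
← created
→ vault strike(p: /stogedib)
← ok
→ vault relocate(s: /cretono/cresme, d: /stogedib)
← ok
→ vault inscribe(p: /seteslam, c: tiplufot)
← created
→ drawer evict(k: briwost)
← cebebe
→ almanac anchor(d: 2069-06-17)
← 2069-06-17
→ almanac anchor(d: 2142-08-14)
← 2142-08-14
→ drawer pull(k: wi)
← pegruhu
→ drawer bind(k: ve, v: -512)
← nil
→ vault listout(p: /)
← [cretono/, seteslam, smucre, stogedib]


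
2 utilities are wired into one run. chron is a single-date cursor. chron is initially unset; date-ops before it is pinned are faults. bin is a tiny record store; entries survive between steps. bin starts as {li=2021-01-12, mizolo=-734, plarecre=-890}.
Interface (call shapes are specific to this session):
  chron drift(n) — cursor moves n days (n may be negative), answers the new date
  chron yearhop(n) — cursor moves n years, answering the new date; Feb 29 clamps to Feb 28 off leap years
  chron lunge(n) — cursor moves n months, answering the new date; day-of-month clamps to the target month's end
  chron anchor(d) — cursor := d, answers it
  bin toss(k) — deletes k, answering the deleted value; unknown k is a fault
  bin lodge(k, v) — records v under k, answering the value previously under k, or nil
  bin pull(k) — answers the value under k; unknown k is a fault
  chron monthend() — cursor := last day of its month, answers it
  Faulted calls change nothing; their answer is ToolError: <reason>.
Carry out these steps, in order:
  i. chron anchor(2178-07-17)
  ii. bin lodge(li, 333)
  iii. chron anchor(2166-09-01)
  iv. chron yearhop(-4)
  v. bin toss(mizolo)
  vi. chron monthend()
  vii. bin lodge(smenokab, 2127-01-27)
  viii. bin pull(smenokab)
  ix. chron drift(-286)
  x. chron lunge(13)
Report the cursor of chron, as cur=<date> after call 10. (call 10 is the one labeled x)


Answer: cur=2163-01-18

Derivation:
·→ chron anchor(d: 2178-07-17)
·← 2178-07-17
·→ bin lodge(k: li, v: 333)
·← 2021-01-12
·→ chron anchor(d: 2166-09-01)
·← 2166-09-01
·→ chron yearhop(n: -4)
·← 2162-09-01
·→ bin toss(k: mizolo)
·← -734
·→ chron monthend()
·← 2162-09-30
·→ bin lodge(k: smenokab, v: 2127-01-27)
·← nil
·→ bin pull(k: smenokab)
·← 2127-01-27
·→ chron drift(n: -286)
·← 2161-12-18
·→ chron lunge(n: 13)
·← 2163-01-18


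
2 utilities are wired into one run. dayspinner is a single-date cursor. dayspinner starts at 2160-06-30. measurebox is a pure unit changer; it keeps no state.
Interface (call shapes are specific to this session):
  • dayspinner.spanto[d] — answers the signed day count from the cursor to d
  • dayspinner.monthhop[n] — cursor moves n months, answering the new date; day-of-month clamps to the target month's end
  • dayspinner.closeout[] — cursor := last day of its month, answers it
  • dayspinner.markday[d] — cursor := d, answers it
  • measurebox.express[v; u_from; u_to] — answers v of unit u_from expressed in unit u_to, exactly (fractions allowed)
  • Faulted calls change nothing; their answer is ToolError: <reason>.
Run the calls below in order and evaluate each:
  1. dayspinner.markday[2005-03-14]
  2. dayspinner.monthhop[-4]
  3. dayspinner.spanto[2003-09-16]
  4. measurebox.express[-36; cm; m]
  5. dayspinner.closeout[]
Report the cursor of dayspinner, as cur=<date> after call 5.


Answer: cur=2004-11-30

Derivation:
% dayspinner.markday 2005-03-14
= 2005-03-14
% dayspinner.monthhop -4
= 2004-11-14
% dayspinner.spanto 2003-09-16
= -425
% measurebox.express -36 cm m
= -9/25
% dayspinner.closeout
= 2004-11-30


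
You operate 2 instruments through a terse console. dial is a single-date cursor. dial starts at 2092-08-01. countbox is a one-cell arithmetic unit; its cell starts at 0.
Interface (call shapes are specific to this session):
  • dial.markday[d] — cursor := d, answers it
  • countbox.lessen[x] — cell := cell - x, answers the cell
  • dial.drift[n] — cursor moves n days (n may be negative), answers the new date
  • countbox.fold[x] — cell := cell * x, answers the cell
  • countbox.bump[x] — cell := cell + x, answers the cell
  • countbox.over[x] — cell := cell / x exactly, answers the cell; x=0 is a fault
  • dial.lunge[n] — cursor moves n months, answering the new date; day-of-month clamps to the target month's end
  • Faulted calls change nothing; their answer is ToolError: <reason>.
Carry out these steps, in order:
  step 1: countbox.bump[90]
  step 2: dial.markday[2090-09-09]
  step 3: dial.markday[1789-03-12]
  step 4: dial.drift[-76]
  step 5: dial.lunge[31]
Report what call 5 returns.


Answer: 1791-07-26

Derivation:
Do: countbox.bump[x=90]
See: 90
Do: dial.markday[d=2090-09-09]
See: 2090-09-09
Do: dial.markday[d=1789-03-12]
See: 1789-03-12
Do: dial.drift[n=-76]
See: 1788-12-26
Do: dial.lunge[n=31]
See: 1791-07-26


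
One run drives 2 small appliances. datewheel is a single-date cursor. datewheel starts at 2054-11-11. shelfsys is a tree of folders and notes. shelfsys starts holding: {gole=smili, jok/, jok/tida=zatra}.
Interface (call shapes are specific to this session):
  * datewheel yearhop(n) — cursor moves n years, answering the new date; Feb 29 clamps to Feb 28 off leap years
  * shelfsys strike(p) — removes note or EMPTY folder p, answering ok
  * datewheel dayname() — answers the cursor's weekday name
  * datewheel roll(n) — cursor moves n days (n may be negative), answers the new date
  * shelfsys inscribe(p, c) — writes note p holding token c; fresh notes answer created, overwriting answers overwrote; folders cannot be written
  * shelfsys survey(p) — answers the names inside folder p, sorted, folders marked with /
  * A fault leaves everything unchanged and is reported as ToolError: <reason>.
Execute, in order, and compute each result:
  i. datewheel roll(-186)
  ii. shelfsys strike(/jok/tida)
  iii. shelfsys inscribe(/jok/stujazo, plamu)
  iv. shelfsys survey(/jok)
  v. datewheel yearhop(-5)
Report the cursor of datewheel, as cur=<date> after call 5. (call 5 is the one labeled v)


Answer: cur=2049-05-09

Derivation:
Do: datewheel roll[n→-186]
See: 2054-05-09
Do: shelfsys strike[p→/jok/tida]
See: ok
Do: shelfsys inscribe[p→/jok/stujazo; c→plamu]
See: created
Do: shelfsys survey[p→/jok]
See: [stujazo]
Do: datewheel yearhop[n→-5]
See: 2049-05-09


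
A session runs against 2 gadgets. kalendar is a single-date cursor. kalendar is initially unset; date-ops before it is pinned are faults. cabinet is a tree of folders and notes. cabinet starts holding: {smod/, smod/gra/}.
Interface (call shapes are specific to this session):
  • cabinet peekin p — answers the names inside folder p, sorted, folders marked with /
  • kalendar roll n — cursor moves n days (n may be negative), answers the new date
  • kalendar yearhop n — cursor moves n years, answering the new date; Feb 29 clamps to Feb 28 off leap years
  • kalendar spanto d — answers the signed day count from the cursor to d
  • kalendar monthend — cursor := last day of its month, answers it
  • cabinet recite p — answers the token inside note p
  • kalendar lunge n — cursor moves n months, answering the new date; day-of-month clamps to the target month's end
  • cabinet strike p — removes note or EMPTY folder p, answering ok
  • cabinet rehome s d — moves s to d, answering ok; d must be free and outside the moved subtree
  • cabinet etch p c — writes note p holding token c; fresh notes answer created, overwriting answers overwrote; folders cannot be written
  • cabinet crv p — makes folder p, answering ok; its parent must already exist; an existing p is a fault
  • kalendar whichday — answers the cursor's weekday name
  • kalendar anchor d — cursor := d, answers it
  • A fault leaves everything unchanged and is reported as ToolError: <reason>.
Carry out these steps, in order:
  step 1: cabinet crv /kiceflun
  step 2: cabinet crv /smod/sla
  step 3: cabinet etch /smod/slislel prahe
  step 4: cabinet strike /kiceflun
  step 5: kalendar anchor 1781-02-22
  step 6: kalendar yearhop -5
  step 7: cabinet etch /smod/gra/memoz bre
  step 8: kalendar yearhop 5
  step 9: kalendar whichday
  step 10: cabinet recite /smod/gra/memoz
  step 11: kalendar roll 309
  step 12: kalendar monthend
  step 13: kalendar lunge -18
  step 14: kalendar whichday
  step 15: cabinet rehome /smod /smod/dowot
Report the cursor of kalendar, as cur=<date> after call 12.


I call cabinet crv with /kiceflun: ok.
Next I call cabinet crv with /smod/sla, → ok.
I try cabinet etch with /smod/slislel, prahe, giving created.
Invoking cabinet strike with /kiceflun, yielding ok.
Next I call kalendar anchor with 1781-02-22, — result: 1781-02-22.
I call kalendar yearhop with -5, and observe 1776-02-22.
Then cabinet etch with /smod/gra/memoz, bre, and see created.
I run kalendar yearhop with 5, yielding 1781-02-22.
I invoke kalendar whichday, and get Thursday.
I try cabinet recite with /smod/gra/memoz: bre.
I invoke kalendar roll with 309, yielding 1781-12-28.
Using kalendar monthend(), → 1781-12-31.
Invoking kalendar lunge with -18, yielding 1780-06-30.
Then kalendar whichday(), → Friday.
Now I run cabinet rehome with /smod, /smod/dowot, yielding ToolError: into itself.

Answer: cur=1781-12-31


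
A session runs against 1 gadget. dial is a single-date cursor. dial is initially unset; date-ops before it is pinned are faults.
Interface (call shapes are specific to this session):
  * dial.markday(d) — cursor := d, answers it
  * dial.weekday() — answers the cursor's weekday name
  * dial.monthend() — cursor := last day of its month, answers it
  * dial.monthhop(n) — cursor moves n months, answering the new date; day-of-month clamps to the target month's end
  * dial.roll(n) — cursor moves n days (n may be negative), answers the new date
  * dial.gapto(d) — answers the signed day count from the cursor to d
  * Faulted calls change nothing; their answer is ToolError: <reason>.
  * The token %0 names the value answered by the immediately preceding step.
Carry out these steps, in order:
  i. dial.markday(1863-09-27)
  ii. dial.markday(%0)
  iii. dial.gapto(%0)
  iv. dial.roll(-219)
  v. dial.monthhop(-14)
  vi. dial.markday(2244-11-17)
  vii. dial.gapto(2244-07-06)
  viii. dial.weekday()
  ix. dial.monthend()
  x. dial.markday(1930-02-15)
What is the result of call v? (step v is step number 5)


Answer: 1861-12-20

Derivation:
I call markday(1863-09-27), yielding 1863-09-27.
I try markday(%0), yielding 1863-09-27.
I call gapto(%0): 0.
I invoke roll(-219), yielding 1863-02-20.
Now I run monthhop(-14), yielding 1861-12-20.
I run markday(2244-11-17), and see 2244-11-17.
Calling gapto(2244-07-06), which returns -134.
I use weekday, giving Sunday.
Now I run monthend, yielding 2244-11-30.
I run markday(1930-02-15): 1930-02-15.


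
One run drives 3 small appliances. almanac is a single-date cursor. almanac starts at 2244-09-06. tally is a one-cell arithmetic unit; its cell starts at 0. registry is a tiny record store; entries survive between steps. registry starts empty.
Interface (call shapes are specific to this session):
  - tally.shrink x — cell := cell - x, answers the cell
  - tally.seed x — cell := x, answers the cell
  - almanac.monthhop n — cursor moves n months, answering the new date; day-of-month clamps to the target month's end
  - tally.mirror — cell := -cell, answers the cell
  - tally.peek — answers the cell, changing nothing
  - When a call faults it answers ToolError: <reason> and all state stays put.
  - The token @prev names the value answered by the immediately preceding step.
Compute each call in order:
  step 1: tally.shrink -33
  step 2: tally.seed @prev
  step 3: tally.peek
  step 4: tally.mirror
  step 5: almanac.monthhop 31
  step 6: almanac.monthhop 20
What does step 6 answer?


Answer: 2248-12-06

Derivation:
Step: tally.shrink[-33]
Result: 33
Step: tally.seed[@prev]
Result: 33
Step: tally.peek[]
Result: 33
Step: tally.mirror[]
Result: -33
Step: almanac.monthhop[31]
Result: 2247-04-06
Step: almanac.monthhop[20]
Result: 2248-12-06


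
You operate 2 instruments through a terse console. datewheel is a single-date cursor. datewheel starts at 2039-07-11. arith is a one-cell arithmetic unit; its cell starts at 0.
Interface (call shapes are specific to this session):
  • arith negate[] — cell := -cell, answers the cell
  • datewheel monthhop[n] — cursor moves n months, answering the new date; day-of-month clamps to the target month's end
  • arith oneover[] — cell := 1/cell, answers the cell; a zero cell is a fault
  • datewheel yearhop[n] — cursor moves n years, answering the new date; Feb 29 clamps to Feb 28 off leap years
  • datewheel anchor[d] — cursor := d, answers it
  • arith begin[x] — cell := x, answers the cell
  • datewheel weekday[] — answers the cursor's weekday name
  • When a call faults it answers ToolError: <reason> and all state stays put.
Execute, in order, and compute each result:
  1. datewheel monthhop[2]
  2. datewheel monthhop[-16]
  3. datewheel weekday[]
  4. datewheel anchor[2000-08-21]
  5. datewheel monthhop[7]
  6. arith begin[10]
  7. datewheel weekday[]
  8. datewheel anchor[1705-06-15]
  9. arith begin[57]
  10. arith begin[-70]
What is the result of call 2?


Answer: 2038-05-11

Derivation:
~$ datewheel monthhop n→2
= 2039-09-11
~$ datewheel monthhop n→-16
= 2038-05-11
~$ datewheel weekday
= Tuesday
~$ datewheel anchor d→2000-08-21
= 2000-08-21
~$ datewheel monthhop n→7
= 2001-03-21
~$ arith begin x→10
= 10
~$ datewheel weekday
= Wednesday
~$ datewheel anchor d→1705-06-15
= 1705-06-15
~$ arith begin x→57
= 57
~$ arith begin x→-70
= -70


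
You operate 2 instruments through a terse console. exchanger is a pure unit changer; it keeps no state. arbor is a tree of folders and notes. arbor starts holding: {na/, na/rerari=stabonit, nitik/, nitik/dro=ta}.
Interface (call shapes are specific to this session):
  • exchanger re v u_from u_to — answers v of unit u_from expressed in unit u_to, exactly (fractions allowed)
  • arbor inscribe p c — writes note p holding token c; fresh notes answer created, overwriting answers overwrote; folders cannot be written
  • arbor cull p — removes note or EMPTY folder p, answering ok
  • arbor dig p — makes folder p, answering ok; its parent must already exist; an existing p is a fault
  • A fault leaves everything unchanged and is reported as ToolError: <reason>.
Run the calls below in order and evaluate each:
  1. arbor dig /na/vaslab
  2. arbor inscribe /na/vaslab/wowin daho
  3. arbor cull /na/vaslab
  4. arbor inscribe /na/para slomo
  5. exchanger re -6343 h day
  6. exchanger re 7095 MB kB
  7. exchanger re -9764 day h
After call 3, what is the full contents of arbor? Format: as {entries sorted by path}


Answer: {na/, na/rerari=stabonit, na/vaslab/, na/vaslab/wowin=daho, nitik/, nitik/dro=ta}

Derivation:
-- arbor dig(/na/vaslab) ~> ok
-- arbor inscribe(/na/vaslab/wowin, daho) ~> created
-- arbor cull(/na/vaslab) ~> ToolError: not empty
-- arbor inscribe(/na/para, slomo) ~> created
-- exchanger re(-6343, h, day) ~> -6343/24
-- exchanger re(7095, MB, kB) ~> 7095000
-- exchanger re(-9764, day, h) ~> -234336
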